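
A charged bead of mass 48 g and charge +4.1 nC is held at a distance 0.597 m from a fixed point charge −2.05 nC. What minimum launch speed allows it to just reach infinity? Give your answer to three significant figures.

To just escape, total mechanical energy must reach zero at infinity: ½mv²_min + U = 0, so ½mv²_min = −U = |kQq|/r.
|U| = |kQq|/r = (8.99×10⁹ N·m²/C²)(2.05×10⁻⁹)(4.10×10⁻⁹)/(0.597) = 1.27×10⁻⁷ J.
v_min = √(2|U|/m) = √(2·1.27×10⁻⁷/0.0480) = 2.30×10⁻³ m/s.

2.30×10⁻³ m/s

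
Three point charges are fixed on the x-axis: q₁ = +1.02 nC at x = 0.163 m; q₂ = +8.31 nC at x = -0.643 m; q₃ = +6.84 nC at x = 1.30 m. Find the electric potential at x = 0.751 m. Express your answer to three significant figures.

Electric potential is a scalar, so the contributions from each charge add algebraically: V = Σ kqᵢ/rᵢ.
Distances from the field point to each charge: r₁ = 0.588 m, r₂ = 1.39 m, r₃ = 0.549 m.
V = k[(1.02×10⁻⁹)/(0.588) + (8.31×10⁻⁹)/(1.39) + (6.84×10⁻⁹)/(0.549)] = 181 V.

181 V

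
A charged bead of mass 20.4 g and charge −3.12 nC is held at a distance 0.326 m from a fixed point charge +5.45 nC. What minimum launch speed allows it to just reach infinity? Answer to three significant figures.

6.78×10⁻³ m/s

To just escape, total mechanical energy must reach zero at infinity: ½mv²_min + U = 0, so ½mv²_min = −U = |kQq|/r.
|U| = |kQq|/r = (8.99×10⁹ N·m²/C²)(5.45×10⁻⁹)(3.12×10⁻⁹)/(0.326) = 4.69×10⁻⁷ J.
v_min = √(2|U|/m) = √(2·4.69×10⁻⁷/0.0204) = 6.78×10⁻³ m/s.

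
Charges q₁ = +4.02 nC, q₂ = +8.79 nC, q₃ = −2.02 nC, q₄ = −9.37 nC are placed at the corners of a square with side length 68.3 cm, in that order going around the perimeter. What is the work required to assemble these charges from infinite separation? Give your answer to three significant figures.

The work to assemble the configuration equals its total potential energy, U = Σ kqᵢqⱼ/rᵢⱼ over all pairs.
The four side pairs have separation 0.683 m and the two diagonal pairs 0.966 m.
Summing all 6 pair terms gives U = -8.57×10⁻⁷ J.

-8.57×10⁻⁷ J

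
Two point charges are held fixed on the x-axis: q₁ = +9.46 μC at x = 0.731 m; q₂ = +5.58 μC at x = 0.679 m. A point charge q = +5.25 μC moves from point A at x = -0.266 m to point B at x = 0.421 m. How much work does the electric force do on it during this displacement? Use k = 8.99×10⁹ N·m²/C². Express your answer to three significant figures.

-1.73 J

The work done by the electric force is W_field = −ΔU = −q(V_B − V_A) = q(V_A − V_B).
At A: distances to the source charges are 0.997 m, 0.945 m; V_A = Σ kqᵢ/rᵢ = 1.38×10⁵ V.
At B: distances to the source charges are 0.310 m, 0.258 m; V_B = Σ kqᵢ/rᵢ = 4.69×10⁵ V.
ΔV = V_B − V_A = 3.30×10⁵ V.
W_field = −qΔV = −(5.25×10⁻⁶ C)(3.30×10⁵ V) = -1.73 J.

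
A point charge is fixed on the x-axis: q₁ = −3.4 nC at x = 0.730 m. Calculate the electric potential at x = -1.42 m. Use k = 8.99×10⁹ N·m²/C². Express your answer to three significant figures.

-14.2 V

Electric potential is a scalar, so the contributions from each charge add algebraically: V = Σ kqᵢ/rᵢ.
V = k[(-3.40×10⁻⁹)/(2.15)] = -14.2 V.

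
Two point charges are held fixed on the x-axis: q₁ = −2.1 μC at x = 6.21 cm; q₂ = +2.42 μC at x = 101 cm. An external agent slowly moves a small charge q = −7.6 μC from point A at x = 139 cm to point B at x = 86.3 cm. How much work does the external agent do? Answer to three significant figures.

For quasistatic motion the external work equals the change in potential energy: W_ext = qΔV = q(V_B − V_A).
At A: distances to the source charges are 1.33 m, 0.380 m; V_A = Σ kqᵢ/rᵢ = 4.30×10⁴ V.
At B: distances to the source charges are 0.801 m, 0.147 m; V_B = Σ kqᵢ/rᵢ = 1.24×10⁵ V.
ΔV = V_B − V_A = 8.14×10⁴ V.
W_ext = qΔV = (-7.60×10⁻⁶ C)(8.14×10⁴ V) = -0.619 J.

-0.619 J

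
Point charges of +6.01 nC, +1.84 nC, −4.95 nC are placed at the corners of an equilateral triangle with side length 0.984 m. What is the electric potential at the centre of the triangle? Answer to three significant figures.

45.9 V

The total potential is the scalar sum of each charge's contribution, V = Σ kqᵢ/rᵢ.
The distance from each vertex to the centroid is a/√3 = 0.568 m.
V = k[(6.01×10⁻⁹)/(0.568) + (1.84×10⁻⁹)/(0.568) + (-4.95×10⁻⁹)/(0.568)] = 45.9 V.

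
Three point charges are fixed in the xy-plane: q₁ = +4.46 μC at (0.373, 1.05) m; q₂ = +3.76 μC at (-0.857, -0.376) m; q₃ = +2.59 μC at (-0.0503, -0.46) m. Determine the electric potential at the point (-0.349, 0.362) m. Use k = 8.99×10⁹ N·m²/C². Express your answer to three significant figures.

1.05×10⁵ V

The total potential is the scalar sum of each charge's contribution, V = Σ kqᵢ/rᵢ.
Distances from the field point to each charge: r₁ = 0.997 m, r₂ = 0.896 m, r₃ = 0.875 m.
V = k[(4.46×10⁻⁶)/(0.997) + (3.76×10⁻⁶)/(0.896) + (2.59×10⁻⁶)/(0.875)] = 1.05×10⁵ V.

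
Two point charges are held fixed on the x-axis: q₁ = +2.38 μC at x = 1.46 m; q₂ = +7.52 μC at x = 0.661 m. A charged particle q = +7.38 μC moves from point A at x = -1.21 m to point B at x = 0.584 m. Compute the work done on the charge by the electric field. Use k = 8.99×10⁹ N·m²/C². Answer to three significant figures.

The work done by the electric force is W_field = −ΔU = −q(V_B − V_A) = q(V_A − V_B).
At A: distances to the source charges are 2.67 m, 1.87 m; V_A = Σ kqᵢ/rᵢ = 4.41×10⁴ V.
At B: distances to the source charges are 0.876 m, 0.0770 m; V_B = Σ kqᵢ/rᵢ = 9.02×10⁵ V.
ΔV = V_B − V_A = 8.58×10⁵ V.
W_field = −qΔV = −(7.38×10⁻⁶ C)(8.58×10⁵ V) = -6.33 J.

-6.33 J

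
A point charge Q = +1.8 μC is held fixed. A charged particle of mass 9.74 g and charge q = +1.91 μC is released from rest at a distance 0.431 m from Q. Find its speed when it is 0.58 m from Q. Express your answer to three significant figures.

1.94 m/s

Only the electrostatic force acts, so mechanical energy is conserved: ½mv² = U₁ − U₂ = kQq(1/r₁ − 1/r₂).
U₁ − U₂ = (8.99×10⁹ N·m²/C²)(1.80×10⁻⁶ C)(1.91×10⁻⁶ C)(1/0.431 − 1/0.580) = 0.0184 J.
v = √(2·0.0184/9.74×10⁻³) = 1.94 m/s.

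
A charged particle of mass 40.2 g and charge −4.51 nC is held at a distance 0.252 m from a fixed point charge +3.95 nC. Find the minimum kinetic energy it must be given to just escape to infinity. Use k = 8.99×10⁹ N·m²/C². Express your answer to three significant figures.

To just escape, total mechanical energy must reach zero at infinity: ½mv²_min + U = 0, so ½mv²_min = −U = |kQq|/r.
|U| = |kQq|/r = (8.99×10⁹ N·m²/C²)(3.95×10⁻⁹)(4.51×10⁻⁹)/(0.252) = 6.36×10⁻⁷ J.

6.36×10⁻⁷ J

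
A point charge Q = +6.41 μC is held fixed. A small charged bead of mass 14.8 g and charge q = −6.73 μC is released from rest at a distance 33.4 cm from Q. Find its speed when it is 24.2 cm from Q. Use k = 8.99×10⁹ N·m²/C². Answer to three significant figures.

7.72 m/s

Only the electrostatic force acts, so mechanical energy is conserved: ½mv² = U₁ − U₂ = kQq(1/r₁ − 1/r₂).
U₁ − U₂ = (8.99×10⁹ N·m²/C²)(6.41×10⁻⁶ C)(-6.73×10⁻⁶ C)(1/0.334 − 1/0.242) = 0.441 J.
v = √(2·0.441/0.0148) = 7.72 m/s.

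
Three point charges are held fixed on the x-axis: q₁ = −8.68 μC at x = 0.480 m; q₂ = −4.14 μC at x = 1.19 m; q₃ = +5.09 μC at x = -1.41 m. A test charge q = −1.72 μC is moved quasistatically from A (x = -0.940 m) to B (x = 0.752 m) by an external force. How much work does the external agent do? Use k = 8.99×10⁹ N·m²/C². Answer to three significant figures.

For quasistatic motion the external work equals the change in potential energy: W_ext = qΔV = q(V_B − V_A).
At A: distances to the source charges are 1.42 m, 2.13 m, 0.470 m; V_A = Σ kqᵢ/rᵢ = 2.49×10⁴ V.
At B: distances to the source charges are 0.272 m, 0.438 m, 2.16 m; V_B = Σ kqᵢ/rᵢ = -3.51×10⁵ V.
ΔV = V_B − V_A = -3.76×10⁵ V.
W_ext = qΔV = (-1.72×10⁻⁶ C)(-3.76×10⁵ V) = 0.646 J.

0.646 J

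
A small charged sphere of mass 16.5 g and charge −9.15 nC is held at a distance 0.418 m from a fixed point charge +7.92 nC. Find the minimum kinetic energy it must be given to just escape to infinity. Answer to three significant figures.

1.56×10⁻⁶ J

To just escape, total mechanical energy must reach zero at infinity: ½mv²_min + U = 0, so ½mv²_min = −U = |kQq|/r.
|U| = |kQq|/r = (8.99×10⁹ N·m²/C²)(7.92×10⁻⁹)(9.15×10⁻⁹)/(0.418) = 1.56×10⁻⁶ J.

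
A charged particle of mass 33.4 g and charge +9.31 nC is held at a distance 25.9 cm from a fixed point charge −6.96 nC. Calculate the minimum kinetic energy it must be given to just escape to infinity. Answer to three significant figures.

To just escape, total mechanical energy must reach zero at infinity: ½mv²_min + U = 0, so ½mv²_min = −U = |kQq|/r.
|U| = |kQq|/r = (8.99×10⁹ N·m²/C²)(6.96×10⁻⁹)(9.31×10⁻⁹)/(0.259) = 2.25×10⁻⁶ J.

2.25×10⁻⁶ J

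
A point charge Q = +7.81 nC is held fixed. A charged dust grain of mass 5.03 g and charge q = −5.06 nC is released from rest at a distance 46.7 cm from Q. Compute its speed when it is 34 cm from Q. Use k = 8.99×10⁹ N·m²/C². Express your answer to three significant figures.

Only the electrostatic force acts, so mechanical energy is conserved: ½mv² = U₁ − U₂ = kQq(1/r₁ − 1/r₂).
U₁ − U₂ = (8.99×10⁹ N·m²/C²)(7.81×10⁻⁹ C)(-5.06×10⁻⁹ C)(1/0.467 − 1/0.340) = 2.84×10⁻⁷ J.
v = √(2·2.84×10⁻⁷/5.03×10⁻³) = 0.0106 m/s.

0.0106 m/s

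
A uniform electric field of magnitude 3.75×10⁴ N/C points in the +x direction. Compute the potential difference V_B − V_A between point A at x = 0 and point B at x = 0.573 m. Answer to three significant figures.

-2.15×10⁴ V

In a uniform field, potential decreases in the direction of E: V_B − V_A = −E·Δx.
V_B − V_A = −(3.75×10⁴ V/m)(0.573 m) = -2.15×10⁴ V.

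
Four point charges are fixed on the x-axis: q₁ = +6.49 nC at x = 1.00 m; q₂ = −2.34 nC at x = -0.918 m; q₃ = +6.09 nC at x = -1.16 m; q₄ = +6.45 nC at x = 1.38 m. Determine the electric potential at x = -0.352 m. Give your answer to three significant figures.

The total potential is the scalar sum of each charge's contribution, V = Σ kqᵢ/rᵢ.
Distances from the field point to each charge: r₁ = 1.35 m, r₂ = 0.566 m, r₃ = 0.808 m, r₄ = 1.73 m.
V = k[(6.49×10⁻⁹)/(1.35) + (-2.34×10⁻⁹)/(0.566) + (6.09×10⁻⁹)/(0.808) + (6.45×10⁻⁹)/(1.73)] = 107 V.

107 V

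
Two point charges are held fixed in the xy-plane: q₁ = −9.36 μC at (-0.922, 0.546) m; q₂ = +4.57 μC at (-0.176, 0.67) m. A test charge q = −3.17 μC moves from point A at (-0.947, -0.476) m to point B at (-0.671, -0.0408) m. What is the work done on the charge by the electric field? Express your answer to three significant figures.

-0.101 J

The work done by the electric force is W_field = −ΔU = −q(V_B − V_A) = q(V_A − V_B).
At A: distances to the source charges are 1.02 m, 1.38 m; V_A = Σ kqᵢ/rᵢ = -5.26×10⁴ V.
At B: distances to the source charges are 0.638 m, 0.866 m; V_B = Σ kqᵢ/rᵢ = -8.44×10⁴ V.
ΔV = V_B − V_A = -3.18×10⁴ V.
W_field = −qΔV = −(-3.17×10⁻⁶ C)(-3.18×10⁴ V) = -0.101 J.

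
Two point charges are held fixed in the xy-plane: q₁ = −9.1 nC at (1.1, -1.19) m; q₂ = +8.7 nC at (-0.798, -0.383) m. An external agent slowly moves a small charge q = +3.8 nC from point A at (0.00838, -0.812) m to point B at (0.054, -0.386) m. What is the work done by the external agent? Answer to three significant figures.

For quasistatic motion the external work equals the change in potential energy: W_ext = qΔV = q(V_B − V_A).
At A: distances to the source charges are 1.16 m, 0.913 m; V_A = Σ kqᵢ/rᵢ = 14.8 V.
At B: distances to the source charges are 1.32 m, 0.852 m; V_B = Σ kqᵢ/rᵢ = 29.8 V.
ΔV = V_B − V_A = 15.0 V.
W_ext = qΔV = (3.80×10⁻⁹ C)(15.0 V) = 5.69×10⁻⁸ J.

5.69×10⁻⁸ J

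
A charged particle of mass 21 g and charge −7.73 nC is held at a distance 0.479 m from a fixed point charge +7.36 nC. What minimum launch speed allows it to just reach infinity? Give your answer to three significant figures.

0.0101 m/s

To just escape, total mechanical energy must reach zero at infinity: ½mv²_min + U = 0, so ½mv²_min = −U = |kQq|/r.
|U| = |kQq|/r = (8.99×10⁹ N·m²/C²)(7.36×10⁻⁹)(7.73×10⁻⁹)/(0.479) = 1.07×10⁻⁶ J.
v_min = √(2|U|/m) = √(2·1.07×10⁻⁶/0.0210) = 0.0101 m/s.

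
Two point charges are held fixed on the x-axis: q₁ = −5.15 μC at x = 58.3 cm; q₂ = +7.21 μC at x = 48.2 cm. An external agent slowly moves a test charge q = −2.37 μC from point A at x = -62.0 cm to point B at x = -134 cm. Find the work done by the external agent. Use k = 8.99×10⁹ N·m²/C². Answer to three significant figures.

0.0209 J

For quasistatic motion the external work equals the change in potential energy: W_ext = qΔV = q(V_B − V_A).
At A: distances to the source charges are 1.20 m, 1.10 m; V_A = Σ kqᵢ/rᵢ = 2.03×10⁴ V.
At B: distances to the source charges are 1.92 m, 1.82 m; V_B = Σ kqᵢ/rᵢ = 1.15×10⁴ V.
ΔV = V_B − V_A = -8830 V.
W_ext = qΔV = (-2.37×10⁻⁶ C)(-8830 V) = 0.0209 J.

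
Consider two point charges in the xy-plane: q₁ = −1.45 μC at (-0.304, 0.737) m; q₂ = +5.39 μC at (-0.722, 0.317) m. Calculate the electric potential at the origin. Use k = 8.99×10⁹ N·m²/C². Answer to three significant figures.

4.51×10⁴ V

The total potential is the scalar sum of each charge's contribution, V = Σ kqᵢ/rᵢ.
Distances from the field point to each charge: r₁ = 0.797 m, r₂ = 0.789 m.
V = k[(-1.45×10⁻⁶)/(0.797) + (5.39×10⁻⁶)/(0.789)] = 4.51×10⁴ V.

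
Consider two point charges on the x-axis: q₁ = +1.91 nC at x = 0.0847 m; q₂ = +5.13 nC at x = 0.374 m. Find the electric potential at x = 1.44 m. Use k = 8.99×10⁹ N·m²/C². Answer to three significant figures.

Electric potential is a scalar, so the contributions from each charge add algebraically: V = Σ kqᵢ/rᵢ.
Distances from the field point to each charge: r₁ = 1.36 m, r₂ = 1.07 m.
V = k[(1.91×10⁻⁹)/(1.36) + (5.13×10⁻⁹)/(1.07)] = 55.9 V.

55.9 V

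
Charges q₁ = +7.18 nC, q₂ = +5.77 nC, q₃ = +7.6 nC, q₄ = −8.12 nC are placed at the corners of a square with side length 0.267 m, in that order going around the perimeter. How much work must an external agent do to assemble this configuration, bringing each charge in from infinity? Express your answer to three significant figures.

-9.86×10⁻⁷ J

The assembly work is the sum of pairwise potential energies, U = Σ_{i<j} kqᵢqⱼ/rᵢⱼ.
The four side pairs have separation 0.267 m and the two diagonal pairs 0.378 m.
Summing all 6 pair terms gives U = -9.86×10⁻⁷ J.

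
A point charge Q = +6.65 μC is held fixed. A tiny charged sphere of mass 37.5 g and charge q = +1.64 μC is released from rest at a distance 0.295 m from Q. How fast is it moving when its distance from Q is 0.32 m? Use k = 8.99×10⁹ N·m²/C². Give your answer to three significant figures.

Only the electrostatic force acts, so mechanical energy is conserved: ½mv² = U₁ − U₂ = kQq(1/r₁ − 1/r₂).
U₁ − U₂ = (8.99×10⁹ N·m²/C²)(6.65×10⁻⁶ C)(1.64×10⁻⁶ C)(1/0.295 − 1/0.320) = 0.0260 J.
v = √(2·0.0260/0.0375) = 1.18 m/s.

1.18 m/s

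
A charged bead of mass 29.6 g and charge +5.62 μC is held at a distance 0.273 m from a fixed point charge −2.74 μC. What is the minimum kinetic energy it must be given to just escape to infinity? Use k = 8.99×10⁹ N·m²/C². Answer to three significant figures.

To just escape, total mechanical energy must reach zero at infinity: ½mv²_min + U = 0, so ½mv²_min = −U = |kQq|/r.
|U| = |kQq|/r = (8.99×10⁹ N·m²/C²)(2.74×10⁻⁶)(5.62×10⁻⁶)/(0.273) = 0.507 J.

0.507 J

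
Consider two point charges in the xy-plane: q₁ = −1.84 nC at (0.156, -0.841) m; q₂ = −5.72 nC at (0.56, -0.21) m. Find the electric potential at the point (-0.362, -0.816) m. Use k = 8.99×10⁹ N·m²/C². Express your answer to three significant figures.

-78.5 V

The total potential is the scalar sum of each charge's contribution, V = Σ kqᵢ/rᵢ.
Distances from the field point to each charge: r₁ = 0.519 m, r₂ = 1.10 m.
V = k[(-1.84×10⁻⁹)/(0.519) + (-5.72×10⁻⁹)/(1.10)] = -78.5 V.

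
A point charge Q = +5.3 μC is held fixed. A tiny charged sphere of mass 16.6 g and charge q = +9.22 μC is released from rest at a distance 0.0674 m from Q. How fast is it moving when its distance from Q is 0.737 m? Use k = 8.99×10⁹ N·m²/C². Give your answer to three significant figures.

26.7 m/s

Only the electrostatic force acts, so mechanical energy is conserved: ½mv² = U₁ − U₂ = kQq(1/r₁ − 1/r₂).
U₁ − U₂ = (8.99×10⁹ N·m²/C²)(5.30×10⁻⁶ C)(9.22×10⁻⁶ C)(1/0.0674 − 1/0.737) = 5.92 J.
v = √(2·5.92/0.0166) = 26.7 m/s.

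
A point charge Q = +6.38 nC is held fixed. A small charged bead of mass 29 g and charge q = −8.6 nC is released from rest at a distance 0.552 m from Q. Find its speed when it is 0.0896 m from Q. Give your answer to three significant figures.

0.0178 m/s

Only the electrostatic force acts, so mechanical energy is conserved: ½mv² = U₁ − U₂ = kQq(1/r₁ − 1/r₂).
U₁ − U₂ = (8.99×10⁹ N·m²/C²)(6.38×10⁻⁹ C)(-8.60×10⁻⁹ C)(1/0.552 − 1/0.0896) = 4.61×10⁻⁶ J.
v = √(2·4.61×10⁻⁶/0.0290) = 0.0178 m/s.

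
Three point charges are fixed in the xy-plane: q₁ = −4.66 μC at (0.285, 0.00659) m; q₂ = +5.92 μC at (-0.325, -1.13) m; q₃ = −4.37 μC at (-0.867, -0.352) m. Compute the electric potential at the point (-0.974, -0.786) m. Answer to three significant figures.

-4.36×10⁴ V

Electric potential is a scalar, so the contributions from each charge add algebraically: V = Σ kqᵢ/rᵢ.
Distances from the field point to each charge: r₁ = 1.49 m, r₂ = 0.735 m, r₃ = 0.447 m.
V = k[(-4.66×10⁻⁶)/(1.49) + (5.92×10⁻⁶)/(0.735) + (-4.37×10⁻⁶)/(0.447)] = -4.36×10⁴ V.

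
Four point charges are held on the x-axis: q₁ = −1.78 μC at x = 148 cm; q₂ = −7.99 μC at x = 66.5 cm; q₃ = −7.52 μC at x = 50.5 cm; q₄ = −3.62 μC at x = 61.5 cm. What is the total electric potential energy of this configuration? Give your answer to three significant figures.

11.1 J

The work to assemble the configuration equals its total potential energy, U = Σ kqᵢqⱼ/rᵢⱼ over all pairs.
Pair separations: r₁₂ = 0.815 m, r₁₃ = 0.975 m, r₁₄ = 0.865 m, r₂₃ = 0.160 m, r₂₄ = 0.0500 m, r₃₄ = 0.110 m.
Summing all 6 pair terms gives U = 11.1 J.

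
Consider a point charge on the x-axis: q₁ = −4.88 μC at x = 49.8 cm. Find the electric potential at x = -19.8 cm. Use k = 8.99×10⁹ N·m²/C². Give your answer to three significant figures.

-6.30×10⁴ V

The total potential is the scalar sum of each charge's contribution, V = Σ kqᵢ/rᵢ.
V = k[(-4.88×10⁻⁶)/(0.696)] = -6.30×10⁴ V.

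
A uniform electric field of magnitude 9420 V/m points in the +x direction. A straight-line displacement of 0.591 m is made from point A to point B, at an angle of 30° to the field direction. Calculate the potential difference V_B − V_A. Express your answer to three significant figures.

Only the component of displacement along E changes the potential: ΔV = −E·d·cosθ.
ΔV = −(9420 V/m)(0.591 m)cos30° = -4820 V.

-4820 V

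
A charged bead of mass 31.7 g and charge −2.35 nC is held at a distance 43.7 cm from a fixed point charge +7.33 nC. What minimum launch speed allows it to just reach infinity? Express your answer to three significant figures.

To just escape, total mechanical energy must reach zero at infinity: ½mv²_min + U = 0, so ½mv²_min = −U = |kQq|/r.
|U| = |kQq|/r = (8.99×10⁹ N·m²/C²)(7.33×10⁻⁹)(2.35×10⁻⁹)/(0.437) = 3.54×10⁻⁷ J.
v_min = √(2|U|/m) = √(2·3.54×10⁻⁷/0.0317) = 4.73×10⁻³ m/s.

4.73×10⁻³ m/s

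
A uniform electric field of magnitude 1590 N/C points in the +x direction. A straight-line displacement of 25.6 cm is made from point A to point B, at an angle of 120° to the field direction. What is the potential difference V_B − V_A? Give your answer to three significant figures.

204 V

Only the component of displacement along E changes the potential: ΔV = −E·d·cosθ.
ΔV = −(1590 V/m)(0.256 m)cos120° = 204 V.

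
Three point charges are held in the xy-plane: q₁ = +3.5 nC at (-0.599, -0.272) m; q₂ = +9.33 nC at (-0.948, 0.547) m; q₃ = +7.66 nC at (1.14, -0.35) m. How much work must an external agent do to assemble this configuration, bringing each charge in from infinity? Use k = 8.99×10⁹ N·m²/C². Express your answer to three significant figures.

The assembly work is the sum of pairwise potential energies, U = Σ_{i<j} kqᵢqⱼ/rᵢⱼ.
Pair separations: r₁₂ = 0.890 m, r₁₃ = 1.74 m, r₂₃ = 2.27 m.
U = (3.30×10⁻⁷) + (1.38×10⁻⁷) + (2.83×10⁻⁷) = 7.51×10⁻⁷ J.

7.51×10⁻⁷ J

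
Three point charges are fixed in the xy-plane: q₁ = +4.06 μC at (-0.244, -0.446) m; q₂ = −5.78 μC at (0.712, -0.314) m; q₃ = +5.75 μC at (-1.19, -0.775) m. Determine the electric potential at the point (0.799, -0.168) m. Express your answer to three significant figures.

Electric potential is a scalar, so the contributions from each charge add algebraically: V = Σ kqᵢ/rᵢ.
Distances from the field point to each charge: r₁ = 1.08 m, r₂ = 0.170 m, r₃ = 2.08 m.
V = k[(4.06×10⁻⁶)/(1.08) + (-5.78×10⁻⁶)/(0.170) + (5.75×10⁻⁶)/(2.08)] = -2.47×10⁵ V.

-2.47×10⁵ V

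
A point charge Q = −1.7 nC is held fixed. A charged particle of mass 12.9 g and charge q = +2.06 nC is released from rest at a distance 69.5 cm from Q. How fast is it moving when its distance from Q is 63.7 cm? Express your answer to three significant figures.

8.00×10⁻⁴ m/s

Only the electrostatic force acts, so mechanical energy is conserved: ½mv² = U₁ − U₂ = kQq(1/r₁ − 1/r₂).
U₁ − U₂ = (8.99×10⁹ N·m²/C²)(-1.70×10⁻⁹ C)(2.06×10⁻⁹ C)(1/0.695 − 1/0.637) = 4.12×10⁻⁹ J.
v = √(2·4.12×10⁻⁹/0.0129) = 8.00×10⁻⁴ m/s.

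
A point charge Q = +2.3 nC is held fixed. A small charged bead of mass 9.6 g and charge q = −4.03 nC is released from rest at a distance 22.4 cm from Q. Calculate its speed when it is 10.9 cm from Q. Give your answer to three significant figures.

Only the electrostatic force acts, so mechanical energy is conserved: ½mv² = U₁ − U₂ = kQq(1/r₁ − 1/r₂).
U₁ − U₂ = (8.99×10⁹ N·m²/C²)(2.30×10⁻⁹ C)(-4.03×10⁻⁹ C)(1/0.224 − 1/0.109) = 3.92×10⁻⁷ J.
v = √(2·3.92×10⁻⁷/9.60×10⁻³) = 9.04×10⁻³ m/s.

9.04×10⁻³ m/s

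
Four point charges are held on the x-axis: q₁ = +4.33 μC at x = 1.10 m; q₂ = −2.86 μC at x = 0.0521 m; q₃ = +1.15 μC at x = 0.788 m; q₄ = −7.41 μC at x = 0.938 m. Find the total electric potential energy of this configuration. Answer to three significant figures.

The work to assemble the configuration equals its total potential energy, U = Σ kqᵢqⱼ/rᵢⱼ over all pairs.
Pair separations: r₁₂ = 1.05 m, r₁₃ = 0.312 m, r₁₄ = 0.162 m, r₂₃ = 0.736 m, r₂₄ = 0.886 m, r₃₄ = 0.150 m.
Summing all 6 pair terms gives U = -2.08 J.

-2.08 J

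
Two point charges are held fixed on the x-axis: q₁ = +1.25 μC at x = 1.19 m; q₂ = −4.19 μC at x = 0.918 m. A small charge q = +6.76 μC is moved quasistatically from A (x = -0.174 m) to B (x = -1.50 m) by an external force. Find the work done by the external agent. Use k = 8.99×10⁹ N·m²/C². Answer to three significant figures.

For quasistatic motion the external work equals the change in potential energy: W_ext = qΔV = q(V_B − V_A).
At A: distances to the source charges are 1.36 m, 1.09 m; V_A = Σ kqᵢ/rᵢ = -2.63×10⁴ V.
At B: distances to the source charges are 2.69 m, 2.42 m; V_B = Σ kqᵢ/rᵢ = -1.14×10⁴ V.
ΔV = V_B − V_A = 1.49×10⁴ V.
W_ext = qΔV = (6.76×10⁻⁶ C)(1.49×10⁴ V) = 0.100 J.

0.100 J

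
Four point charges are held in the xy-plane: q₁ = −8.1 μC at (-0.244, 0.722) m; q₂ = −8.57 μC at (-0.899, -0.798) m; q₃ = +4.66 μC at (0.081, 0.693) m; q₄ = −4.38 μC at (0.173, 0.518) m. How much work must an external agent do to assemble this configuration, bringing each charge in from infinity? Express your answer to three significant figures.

The work to assemble the configuration equals its total potential energy, U = Σ kqᵢqⱼ/rᵢⱼ over all pairs.
Pair separations: r₁₂ = 1.66 m, r₁₃ = 0.326 m, r₁₄ = 0.464 m, r₂₃ = 1.78 m, r₂₄ = 1.70 m, r₃₄ = 0.198 m.
Summing all 6 pair terms gives U = -0.906 J.

-0.906 J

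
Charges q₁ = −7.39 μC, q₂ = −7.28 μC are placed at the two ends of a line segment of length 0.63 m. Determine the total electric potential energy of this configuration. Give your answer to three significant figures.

The work to assemble the configuration equals its total potential energy, U = Σ kqᵢqⱼ/rᵢⱼ over all pairs.
The separation is r = 0.630 m.
U = (0.768) = 0.768 J.

0.768 J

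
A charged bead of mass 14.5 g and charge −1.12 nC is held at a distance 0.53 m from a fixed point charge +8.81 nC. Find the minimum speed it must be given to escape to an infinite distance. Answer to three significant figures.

To just escape, total mechanical energy must reach zero at infinity: ½mv²_min + U = 0, so ½mv²_min = −U = |kQq|/r.
|U| = |kQq|/r = (8.99×10⁹ N·m²/C²)(8.81×10⁻⁹)(1.12×10⁻⁹)/(0.530) = 1.67×10⁻⁷ J.
v_min = √(2|U|/m) = √(2·1.67×10⁻⁷/0.0145) = 4.80×10⁻³ m/s.

4.80×10⁻³ m/s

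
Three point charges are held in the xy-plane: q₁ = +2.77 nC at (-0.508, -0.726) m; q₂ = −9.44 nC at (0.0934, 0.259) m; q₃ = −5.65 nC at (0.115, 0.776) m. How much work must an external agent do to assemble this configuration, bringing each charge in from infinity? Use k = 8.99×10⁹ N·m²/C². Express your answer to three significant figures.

6.36×10⁻⁷ J

The work to assemble the configuration equals its total potential energy, U = Σ kqᵢqⱼ/rᵢⱼ over all pairs.
Pair separations: r₁₂ = 1.15 m, r₁₃ = 1.63 m, r₂₃ = 0.517 m.
U = (-2.04×10⁻⁷) + (-8.65×10⁻⁸) + (9.27×10⁻⁷) = 6.36×10⁻⁷ J.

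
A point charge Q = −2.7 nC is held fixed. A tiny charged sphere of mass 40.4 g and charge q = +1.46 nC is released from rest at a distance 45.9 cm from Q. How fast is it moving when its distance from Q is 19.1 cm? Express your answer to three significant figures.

2.32×10⁻³ m/s

Only the electrostatic force acts, so mechanical energy is conserved: ½mv² = U₁ − U₂ = kQq(1/r₁ − 1/r₂).
U₁ − U₂ = (8.99×10⁹ N·m²/C²)(-2.70×10⁻⁹ C)(1.46×10⁻⁹ C)(1/0.459 − 1/0.191) = 1.08×10⁻⁷ J.
v = √(2·1.08×10⁻⁷/0.0404) = 2.32×10⁻³ m/s.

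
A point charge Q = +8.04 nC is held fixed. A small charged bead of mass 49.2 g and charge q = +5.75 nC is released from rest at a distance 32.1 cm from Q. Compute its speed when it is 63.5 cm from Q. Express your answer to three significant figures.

5.10×10⁻³ m/s

Only the electrostatic force acts, so mechanical energy is conserved: ½mv² = U₁ − U₂ = kQq(1/r₁ − 1/r₂).
U₁ − U₂ = (8.99×10⁹ N·m²/C²)(8.04×10⁻⁹ C)(5.75×10⁻⁹ C)(1/0.321 − 1/0.635) = 6.40×10⁻⁷ J.
v = √(2·6.40×10⁻⁷/0.0492) = 5.10×10⁻³ m/s.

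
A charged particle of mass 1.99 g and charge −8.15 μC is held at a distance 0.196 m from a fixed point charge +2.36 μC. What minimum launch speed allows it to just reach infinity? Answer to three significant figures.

To just escape, total mechanical energy must reach zero at infinity: ½mv²_min + U = 0, so ½mv²_min = −U = |kQq|/r.
|U| = |kQq|/r = (8.99×10⁹ N·m²/C²)(2.36×10⁻⁶)(8.15×10⁻⁶)/(0.196) = 0.882 J.
v_min = √(2|U|/m) = √(2·0.882/1.99×10⁻³) = 29.8 m/s.

29.8 m/s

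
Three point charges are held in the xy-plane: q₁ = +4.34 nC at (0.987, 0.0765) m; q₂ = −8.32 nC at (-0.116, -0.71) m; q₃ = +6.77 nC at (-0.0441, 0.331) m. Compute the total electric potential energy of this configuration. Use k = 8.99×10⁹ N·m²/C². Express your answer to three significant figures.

The assembly work is the sum of pairwise potential energies, U = Σ_{i<j} kqᵢqⱼ/rᵢⱼ.
Pair separations: r₁₂ = 1.35 m, r₁₃ = 1.06 m, r₂₃ = 1.04 m.
U = (-2.40×10⁻⁷) + (2.49×10⁻⁷) + (-4.85×10⁻⁷) = -4.76×10⁻⁷ J.

-4.76×10⁻⁷ J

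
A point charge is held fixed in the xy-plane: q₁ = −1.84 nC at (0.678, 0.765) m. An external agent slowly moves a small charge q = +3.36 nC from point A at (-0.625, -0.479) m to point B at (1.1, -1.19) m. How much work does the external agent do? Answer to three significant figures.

3.06×10⁻⁹ J

For quasistatic motion the external work equals the change in potential energy: W_ext = qΔV = q(V_B − V_A).
At A: distance to the source charge is 1.80 m; V_A = kq₁/r = -9.18 V.
At B: distance to the source charge is 2.00 m; V_B = kq₁/r = -8.27 V.
ΔV = V_B − V_A = 0.912 V.
W_ext = qΔV = (3.36×10⁻⁹ C)(0.912 V) = 3.06×10⁻⁹ J.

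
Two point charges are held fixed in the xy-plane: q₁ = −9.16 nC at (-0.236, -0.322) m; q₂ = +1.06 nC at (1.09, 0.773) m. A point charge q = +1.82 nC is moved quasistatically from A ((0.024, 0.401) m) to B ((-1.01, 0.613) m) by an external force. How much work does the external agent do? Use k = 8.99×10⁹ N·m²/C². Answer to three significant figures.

6.45×10⁻⁸ J

For quasistatic motion the external work equals the change in potential energy: W_ext = qΔV = q(V_B − V_A).
At A: distances to the source charges are 0.768 m, 1.13 m; V_A = Σ kqᵢ/rᵢ = -98.7 V.
At B: distances to the source charges are 1.21 m, 2.11 m; V_B = Σ kqᵢ/rᵢ = -63.3 V.
ΔV = V_B − V_A = 35.4 V.
W_ext = qΔV = (1.82×10⁻⁹ C)(35.4 V) = 6.45×10⁻⁸ J.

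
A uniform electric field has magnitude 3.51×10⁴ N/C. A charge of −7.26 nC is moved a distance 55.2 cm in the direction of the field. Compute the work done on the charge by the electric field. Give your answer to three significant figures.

The potential change for a displacement 55.2 cm in the direction of the field is ΔV = −Ed = -1.94×10⁴ V.
W_field = −qΔV = -1.41×10⁻⁴ J.

-1.41×10⁻⁴ J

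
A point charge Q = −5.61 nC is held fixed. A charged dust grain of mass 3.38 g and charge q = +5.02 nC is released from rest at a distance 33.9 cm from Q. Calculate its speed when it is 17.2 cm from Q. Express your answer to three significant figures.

0.0207 m/s

Only the electrostatic force acts, so mechanical energy is conserved: ½mv² = U₁ − U₂ = kQq(1/r₁ − 1/r₂).
U₁ − U₂ = (8.99×10⁹ N·m²/C²)(-5.61×10⁻⁹ C)(5.02×10⁻⁹ C)(1/0.339 − 1/0.172) = 7.25×10⁻⁷ J.
v = √(2·7.25×10⁻⁷/3.38×10⁻³) = 0.0207 m/s.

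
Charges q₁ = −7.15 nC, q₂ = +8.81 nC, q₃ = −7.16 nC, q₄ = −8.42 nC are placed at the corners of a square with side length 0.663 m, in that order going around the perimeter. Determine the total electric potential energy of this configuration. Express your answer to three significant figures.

The assembly work is the sum of pairwise potential energies, U = Σ_{i<j} kqᵢqⱼ/rᵢⱼ.
The four side pairs have separation 0.663 m and the two diagonal pairs 0.938 m.
Summing all 6 pair terms gives U = -2.96×10⁻⁷ J.

-2.96×10⁻⁷ J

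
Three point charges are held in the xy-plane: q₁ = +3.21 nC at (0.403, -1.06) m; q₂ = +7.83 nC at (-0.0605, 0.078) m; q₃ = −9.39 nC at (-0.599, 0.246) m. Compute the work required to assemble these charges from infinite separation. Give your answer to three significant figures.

-1.15×10⁻⁶ J

The work to assemble the configuration equals its total potential energy, U = Σ kqᵢqⱼ/rᵢⱼ over all pairs.
Pair separations: r₁₂ = 1.23 m, r₁₃ = 1.65 m, r₂₃ = 0.564 m.
U = (1.84×10⁻⁷) + (-1.65×10⁻⁷) + (-1.17×10⁻⁶) = -1.15×10⁻⁶ J.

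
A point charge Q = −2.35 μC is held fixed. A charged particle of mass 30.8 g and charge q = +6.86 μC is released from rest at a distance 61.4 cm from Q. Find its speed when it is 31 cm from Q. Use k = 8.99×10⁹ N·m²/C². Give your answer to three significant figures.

Only the electrostatic force acts, so mechanical energy is conserved: ½mv² = U₁ − U₂ = kQq(1/r₁ − 1/r₂).
U₁ − U₂ = (8.99×10⁹ N·m²/C²)(-2.35×10⁻⁶ C)(6.86×10⁻⁶ C)(1/0.614 − 1/0.310) = 0.231 J.
v = √(2·0.231/0.0308) = 3.88 m/s.

3.88 m/s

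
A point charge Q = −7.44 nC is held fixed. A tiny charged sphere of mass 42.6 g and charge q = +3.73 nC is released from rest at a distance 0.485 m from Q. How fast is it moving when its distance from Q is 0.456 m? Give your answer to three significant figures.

1.24×10⁻³ m/s

Only the electrostatic force acts, so mechanical energy is conserved: ½mv² = U₁ − U₂ = kQq(1/r₁ − 1/r₂).
U₁ − U₂ = (8.99×10⁹ N·m²/C²)(-7.44×10⁻⁹ C)(3.73×10⁻⁹ C)(1/0.485 − 1/0.456) = 3.27×10⁻⁸ J.
v = √(2·3.27×10⁻⁸/0.0426) = 1.24×10⁻³ m/s.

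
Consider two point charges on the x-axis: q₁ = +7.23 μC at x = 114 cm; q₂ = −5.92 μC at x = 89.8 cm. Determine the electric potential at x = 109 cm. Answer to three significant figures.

The total potential is the scalar sum of each charge's contribution, V = Σ kqᵢ/rᵢ.
Distances from the field point to each charge: r₁ = 0.0500 m, r₂ = 0.192 m.
V = k[(7.23×10⁻⁶)/(0.0500) + (-5.92×10⁻⁶)/(0.192)] = 1.02×10⁶ V.

1.02×10⁶ V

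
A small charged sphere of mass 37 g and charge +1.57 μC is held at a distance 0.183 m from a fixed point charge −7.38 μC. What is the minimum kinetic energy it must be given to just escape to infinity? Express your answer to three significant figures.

To just escape, total mechanical energy must reach zero at infinity: ½mv²_min + U = 0, so ½mv²_min = −U = |kQq|/r.
|U| = |kQq|/r = (8.99×10⁹ N·m²/C²)(7.38×10⁻⁶)(1.57×10⁻⁶)/(0.183) = 0.569 J.

0.569 J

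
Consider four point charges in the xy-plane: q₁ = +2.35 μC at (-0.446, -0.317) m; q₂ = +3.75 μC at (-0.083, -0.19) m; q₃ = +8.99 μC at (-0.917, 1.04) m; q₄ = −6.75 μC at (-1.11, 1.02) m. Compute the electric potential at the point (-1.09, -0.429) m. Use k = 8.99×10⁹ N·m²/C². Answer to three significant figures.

7.77×10⁴ V

Electric potential is a scalar, so the contributions from each charge add algebraically: V = Σ kqᵢ/rᵢ.
Distances from the field point to each charge: r₁ = 0.654 m, r₂ = 1.03 m, r₃ = 1.48 m, r₄ = 1.45 m.
V = k[(2.35×10⁻⁶)/(0.654) + (3.75×10⁻⁶)/(1.03) + (8.99×10⁻⁶)/(1.48) + (-6.75×10⁻⁶)/(1.45)] = 7.77×10⁴ V.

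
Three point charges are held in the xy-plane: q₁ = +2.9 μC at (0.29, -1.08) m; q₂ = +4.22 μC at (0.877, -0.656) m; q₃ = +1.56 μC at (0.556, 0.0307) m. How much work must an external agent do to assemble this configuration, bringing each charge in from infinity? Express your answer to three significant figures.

The work to assemble the configuration equals its total potential energy, U = Σ kqᵢqⱼ/rᵢⱼ over all pairs.
Pair separations: r₁₂ = 0.724 m, r₁₃ = 1.14 m, r₂₃ = 0.758 m.
U = (0.152) + (0.0356) + (0.0781) = 0.266 J.

0.266 J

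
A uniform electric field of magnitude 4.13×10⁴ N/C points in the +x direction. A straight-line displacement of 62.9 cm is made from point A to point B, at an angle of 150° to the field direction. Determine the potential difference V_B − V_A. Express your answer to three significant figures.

Only the component of displacement along E changes the potential: ΔV = −E·d·cosθ.
ΔV = −(4.13×10⁴ V/m)(0.629 m)cos150° = 2.25×10⁴ V.

2.25×10⁴ V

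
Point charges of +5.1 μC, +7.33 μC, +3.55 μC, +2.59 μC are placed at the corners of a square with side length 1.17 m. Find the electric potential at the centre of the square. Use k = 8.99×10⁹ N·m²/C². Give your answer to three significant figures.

The total potential is the scalar sum of each charge's contribution, V = Σ kqᵢ/rᵢ.
The distance from each corner to the centre is a√2/2 = 0.827 m.
V = k[(5.10×10⁻⁶)/(0.827) + (7.33×10⁻⁶)/(0.827) + (3.55×10⁻⁶)/(0.827) + (2.59×10⁻⁶)/(0.827)] = 2.02×10⁵ V.

2.02×10⁵ V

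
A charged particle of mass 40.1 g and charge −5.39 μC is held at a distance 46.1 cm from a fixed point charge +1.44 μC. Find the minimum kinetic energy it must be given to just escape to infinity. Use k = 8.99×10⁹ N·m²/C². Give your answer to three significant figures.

To just escape, total mechanical energy must reach zero at infinity: ½mv²_min + U = 0, so ½mv²_min = −U = |kQq|/r.
|U| = |kQq|/r = (8.99×10⁹ N·m²/C²)(1.44×10⁻⁶)(5.39×10⁻⁶)/(0.461) = 0.151 J.

0.151 J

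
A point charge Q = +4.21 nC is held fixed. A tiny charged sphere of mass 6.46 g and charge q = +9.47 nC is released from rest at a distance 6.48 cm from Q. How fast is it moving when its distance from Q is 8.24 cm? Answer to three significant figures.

Only the electrostatic force acts, so mechanical energy is conserved: ½mv² = U₁ − U₂ = kQq(1/r₁ − 1/r₂).
U₁ − U₂ = (8.99×10⁹ N·m²/C²)(4.21×10⁻⁹ C)(9.47×10⁻⁹ C)(1/0.0648 − 1/0.0824) = 1.18×10⁻⁶ J.
v = √(2·1.18×10⁻⁶/6.46×10⁻³) = 0.0191 m/s.

0.0191 m/s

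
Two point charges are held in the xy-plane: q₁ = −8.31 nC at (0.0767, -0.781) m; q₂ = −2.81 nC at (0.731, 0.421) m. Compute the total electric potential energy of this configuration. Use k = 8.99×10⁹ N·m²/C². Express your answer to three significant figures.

The assembly work is the sum of pairwise potential energies, U = Σ_{i<j} kqᵢqⱼ/rᵢⱼ.
Pair separations: r₁₂ = 1.37 m.
U = (1.53×10⁻⁷) = 1.53×10⁻⁷ J.

1.53×10⁻⁷ J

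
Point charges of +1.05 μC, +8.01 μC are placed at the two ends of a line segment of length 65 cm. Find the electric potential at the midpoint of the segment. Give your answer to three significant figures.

2.51×10⁵ V

Electric potential is a scalar, so the contributions from each charge add algebraically: V = Σ kqᵢ/rᵢ.
Each charge is 0.325 m from the midpoint.
V = k[(1.05×10⁻⁶)/(0.325) + (8.01×10⁻⁶)/(0.325)] = 2.51×10⁵ V.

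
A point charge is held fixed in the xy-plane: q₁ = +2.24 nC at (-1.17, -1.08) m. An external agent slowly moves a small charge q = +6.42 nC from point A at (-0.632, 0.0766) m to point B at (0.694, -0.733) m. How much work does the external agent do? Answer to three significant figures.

For quasistatic motion the external work equals the change in potential energy: W_ext = qΔV = q(V_B − V_A).
At A: distance to the source charge is 1.28 m; V_A = kq₁/r = 15.8 V.
At B: distance to the source charge is 1.90 m; V_B = kq₁/r = 10.6 V.
ΔV = V_B − V_A = -5.17 V.
W_ext = qΔV = (6.42×10⁻⁹ C)(-5.17 V) = -3.32×10⁻⁸ J.

-3.32×10⁻⁸ J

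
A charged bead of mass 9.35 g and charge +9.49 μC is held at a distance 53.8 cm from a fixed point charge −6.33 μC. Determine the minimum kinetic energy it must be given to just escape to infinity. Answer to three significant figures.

1.00 J

To just escape, total mechanical energy must reach zero at infinity: ½mv²_min + U = 0, so ½mv²_min = −U = |kQq|/r.
|U| = |kQq|/r = (8.99×10⁹ N·m²/C²)(6.33×10⁻⁶)(9.49×10⁻⁶)/(0.538) = 1.00 J.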